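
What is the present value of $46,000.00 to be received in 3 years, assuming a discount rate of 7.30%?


Present value formula: PV = FV / (1 + r)^t
PV = $46,000.00 / (1 + 0.073)^3
PV = $46,000.00 / 1.235376
PV = $37,235.63

PV = FV / (1 + r)^t = $37,235.63


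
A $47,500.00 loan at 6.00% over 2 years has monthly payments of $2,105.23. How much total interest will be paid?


Total paid over the life of the loan = PMT × n.
Total paid = $2,105.23 × 24 = $50,525.52
Total interest = total paid − principal = $50,525.52 − $47,500.00 = $3,025.52

Total interest = (PMT × n) - PV = $3,025.52


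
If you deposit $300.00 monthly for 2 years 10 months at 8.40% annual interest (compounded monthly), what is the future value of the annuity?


Future value of an ordinary annuity: FV = PMT × ((1 + r)^n − 1) / r
Monthly rate r = 0.084/12 = 0.007, n = 34
FV = $300.00 × ((1 + 0.084/12)^34 − 1) / (0.084/12)
FV = $300.00 × 38.236814
FV = $11,471.04

FV = PMT × ((1+r)^n - 1)/r = $11,471.04


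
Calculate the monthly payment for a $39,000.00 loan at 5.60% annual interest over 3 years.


Loan payment formula: PMT = PV × r / (1 − (1 + r)^(−n))
Monthly rate r = 0.056/12 ≈ 0.00466667, n = 36 months
Denominator: 1 − (1 + 0.056/12)^(−36) = 0.154316
PMT = $39,000.00 × (0.056/12) / 0.154316
PMT = $1,179.40 per month

PMT = PV × r / (1-(1+r)^(-n)) = $1,179.40/month


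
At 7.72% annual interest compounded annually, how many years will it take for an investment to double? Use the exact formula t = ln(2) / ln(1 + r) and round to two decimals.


Doubling condition: (1 + r)^t = 2
Take ln of both sides: t × ln(1 + r) = ln(2)
t = ln(2) / ln(1 + r)
t = 0.693147 / 0.074365
t = 9.32

t = ln(2) / ln(1 + r) = 9.32 years


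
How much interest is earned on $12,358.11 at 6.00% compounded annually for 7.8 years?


Compound interest earned = final amount − principal.
A = P(1 + r/n)^(nt) = $12,358.11 × (1 + 0.06/1)^(1 × 7.8) = $19,468.74
Interest = A − P = $19,468.74 − $12,358.11 = $7,110.63

Interest = A - P = $7,110.63


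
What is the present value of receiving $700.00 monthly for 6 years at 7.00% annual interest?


Present value of an ordinary annuity: PV = PMT × (1 − (1 + r)^(−n)) / r
Monthly rate r = 0.07/12 ≈ 0.00583333, n = 72
PV = $700.00 × (1 − (1 + 0.07/12)^(−72)) / (0.07/12)
PV = $700.00 × 58.654444
PV = $41,058.11

PV = PMT × (1-(1+r)^(-n))/r = $41,058.11


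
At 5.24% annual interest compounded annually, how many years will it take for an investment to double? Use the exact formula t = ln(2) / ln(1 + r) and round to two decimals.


Doubling condition: (1 + r)^t = 2
Take ln of both sides: t × ln(1 + r) = ln(2)
t = ln(2) / ln(1 + r)
t = 0.693147 / 0.051073
t = 13.57

t = ln(2) / ln(1 + r) = 13.57 years


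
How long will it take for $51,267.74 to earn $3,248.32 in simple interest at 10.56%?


Rearrange the simple interest formula for t:
I = P × r × t  ⇒  t = I / (P × r)
t = $3,248.32 / ($51,267.74 × 0.1056)
t = 0.6

t = I/(P×r) = 0.6 years


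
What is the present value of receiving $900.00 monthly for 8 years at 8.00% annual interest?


Present value of an ordinary annuity: PV = PMT × (1 − (1 + r)^(−n)) / r
Monthly rate r = 0.08/12 ≈ 0.00666667, n = 96
PV = $900.00 × (1 − (1 + 0.08/12)^(−96)) / (0.08/12)
PV = $900.00 × 70.737970
PV = $63,664.17

PV = PMT × (1-(1+r)^(-n))/r = $63,664.17


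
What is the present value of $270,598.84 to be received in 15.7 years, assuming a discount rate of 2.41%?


Present value formula: PV = FV / (1 + r)^t
PV = $270,598.84 / (1 + 0.0241)^15.7
PV = $270,598.84 / 1.4533665
PV = $186,187.61

PV = FV / (1 + r)^t = $186,187.61


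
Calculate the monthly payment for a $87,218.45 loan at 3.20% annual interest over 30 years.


Loan payment formula: PMT = PV × r / (1 − (1 + r)^(−n))
Monthly rate r = 0.032/12 ≈ 0.00266667, n = 360 months
Denominator: 1 − (1 + 0.032/12)^(−360) = 0.616618
PMT = $87,218.45 × (0.032/12) / 0.616618
PMT = $377.19 per month

PMT = PV × r / (1-(1+r)^(-n)) = $377.19/month


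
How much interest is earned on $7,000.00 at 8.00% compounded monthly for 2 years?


Compound interest earned = final amount − principal.
A = P(1 + r/n)^(nt) = $7,000.00 × (1 + 0.08/12)^(12 × 2) = $8,210.22
Interest = A − P = $8,210.22 − $7,000.00 = $1,210.22

Interest = A - P = $1,210.22


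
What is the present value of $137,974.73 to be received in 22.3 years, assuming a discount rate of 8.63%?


Present value formula: PV = FV / (1 + r)^t
PV = $137,974.73 / (1 + 0.0863)^22.3
PV = $137,974.73 / 6.334030
PV = $21,783.09

PV = FV / (1 + r)^t = $21,783.09


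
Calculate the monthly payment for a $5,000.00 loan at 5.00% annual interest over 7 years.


Loan payment formula: PMT = PV × r / (1 − (1 + r)^(−n))
Monthly rate r = 0.05/12 ≈ 0.00416667, n = 84 months
Denominator: 1 − (1 + 0.05/12)^(−84) = 0.294799
PMT = $5,000.00 × (0.05/12) / 0.294799
PMT = $70.67 per month

PMT = PV × r / (1-(1+r)^(-n)) = $70.67/month


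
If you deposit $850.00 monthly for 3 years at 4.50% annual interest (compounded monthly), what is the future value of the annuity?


Future value of an ordinary annuity: FV = PMT × ((1 + r)^n − 1) / r
Monthly rate r = 0.045/12 = 0.00375, n = 36
FV = $850.00 × ((1 + 0.045/12)^36 − 1) / (0.045/12)
FV = $850.00 × 38.466089
FV = $32,696.18

FV = PMT × ((1+r)^n - 1)/r = $32,696.18


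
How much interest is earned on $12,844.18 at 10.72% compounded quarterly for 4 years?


Compound interest earned = final amount − principal.
A = P(1 + r/n)^(nt) = $12,844.18 × (1 + 0.1072/4)^(4 × 4) = $19,610.12
Interest = A − P = $19,610.12 − $12,844.18 = $6,765.94

Interest = A - P = $6,765.94


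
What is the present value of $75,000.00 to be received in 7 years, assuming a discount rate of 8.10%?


Present value formula: PV = FV / (1 + r)^t
PV = $75,000.00 / (1 + 0.081)^7
PV = $75,000.00 / 1.724963
PV = $43,479.19

PV = FV / (1 + r)^t = $43,479.19


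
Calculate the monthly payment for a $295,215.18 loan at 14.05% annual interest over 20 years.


Loan payment formula: PMT = PV × r / (1 − (1 + r)^(−n))
Monthly rate r = 0.1405/12 ≈ 0.01170833, n = 240 months
Denominator: 1 − (1 + 0.1405/12)^(−240) = 0.938804
PMT = $295,215.18 × (0.1405/12) / 0.938804
PMT = $3,681.79 per month

PMT = PV × r / (1-(1+r)^(-n)) = $3,681.79/month


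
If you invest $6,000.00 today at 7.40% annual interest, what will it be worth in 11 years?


Future value formula: FV = PV × (1 + r)^t
FV = $6,000.00 × (1 + 0.074)^11
FV = $6,000.00 × 2.193043
FV = $13,158.26

FV = PV × (1 + r)^t = $13,158.26


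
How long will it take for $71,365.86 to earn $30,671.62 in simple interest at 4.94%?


Rearrange the simple interest formula for t:
I = P × r × t  ⇒  t = I / (P × r)
t = $30,671.62 / ($71,365.86 × 0.0494)
t = 8.7

t = I/(P×r) = 8.7 years


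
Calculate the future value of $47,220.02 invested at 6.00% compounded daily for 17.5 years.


Compound interest formula: A = P(1 + r/n)^(nt)
A = $47,220.02 × (1 + 0.06/365)^(365 × 17.5)
Growth factor: (1 + 0.06/365)^6387.5 = 2.8574045
A = $47,220.02 × 2.8574045
A = $134,926.70

A = P(1 + r/n)^(nt) = $134,926.70


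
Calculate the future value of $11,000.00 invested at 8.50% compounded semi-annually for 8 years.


Compound interest formula: A = P(1 + r/n)^(nt)
A = $11,000.00 × (1 + 0.085/2)^(2 × 8)
Growth factor: (1 + 0.085/2)^16 = 1.9463324
A = $11,000.00 × 1.9463324
A = $21,409.66

A = P(1 + r/n)^(nt) = $21,409.66


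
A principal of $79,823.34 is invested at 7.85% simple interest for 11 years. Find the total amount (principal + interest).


Total amount formula: A = P(1 + rt) = P + P·r·t
Interest: I = P × r × t = $79,823.34 × 0.0785 × 11 = $68,927.45
A = P + I = $79,823.34 + $68,927.45 = $148,750.79

A = P + I = P(1 + rt) = $148,750.79


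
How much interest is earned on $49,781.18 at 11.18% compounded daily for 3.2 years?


Compound interest earned = final amount − principal.
A = P(1 + r/n)^(nt) = $49,781.18 × (1 + 0.1118/365)^(365 × 3.2) = $71,189.28
Interest = A − P = $71,189.28 − $49,781.18 = $21,408.10

Interest = A - P = $21,408.10


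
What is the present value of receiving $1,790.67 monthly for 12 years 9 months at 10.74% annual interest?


Present value of an ordinary annuity: PV = PMT × (1 − (1 + r)^(−n)) / r
Monthly rate r = 0.1074/12 = 0.00895, n = 153
PV = $1,790.67 × (1 − (1 + 0.1074/12)^(−153)) / (0.1074/12)
PV = $1,790.67 × 83.147954
PV = $148,890.55

PV = PMT × (1-(1+r)^(-n))/r = $148,890.55


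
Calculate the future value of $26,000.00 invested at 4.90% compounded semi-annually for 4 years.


Compound interest formula: A = P(1 + r/n)^(nt)
A = $26,000.00 × (1 + 0.049/2)^(2 × 4)
Growth factor: (1 + 0.049/2)^8 = 1.213656
A = $26,000.00 × 1.213656
A = $31,555.06

A = P(1 + r/n)^(nt) = $31,555.06


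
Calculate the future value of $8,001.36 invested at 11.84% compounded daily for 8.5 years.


Compound interest formula: A = P(1 + r/n)^(nt)
A = $8,001.36 × (1 + 0.1184/365)^(365 × 8.5)
Growth factor: (1 + 0.1184/365)^3102.5 = 2.7352882
A = $8,001.36 × 2.7352882
A = $21,886.03

A = P(1 + r/n)^(nt) = $21,886.03


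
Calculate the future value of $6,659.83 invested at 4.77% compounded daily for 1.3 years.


Compound interest formula: A = P(1 + r/n)^(nt)
A = $6,659.83 × (1 + 0.0477/365)^(365 × 1.3)
Growth factor: (1 + 0.0477/365)^474.5 = 1.063969
A = $6,659.83 × 1.063969
A = $7,085.85

A = P(1 + r/n)^(nt) = $7,085.85


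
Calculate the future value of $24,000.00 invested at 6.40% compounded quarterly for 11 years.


Compound interest formula: A = P(1 + r/n)^(nt)
A = $24,000.00 × (1 + 0.064/4)^(4 × 11)
Growth factor: (1 + 0.064/4)^44 = 2.0105883
A = $24,000.00 × 2.0105883
A = $48,254.12

A = P(1 + r/n)^(nt) = $48,254.12


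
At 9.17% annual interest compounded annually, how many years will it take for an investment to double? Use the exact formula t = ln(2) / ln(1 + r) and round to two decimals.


Doubling condition: (1 + r)^t = 2
Take ln of both sides: t × ln(1 + r) = ln(2)
t = ln(2) / ln(1 + r)
t = 0.693147 / 0.087736
t = 7.90

t = ln(2) / ln(1 + r) = 7.90 years


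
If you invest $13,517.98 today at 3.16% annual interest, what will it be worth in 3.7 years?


Future value formula: FV = PV × (1 + r)^t
FV = $13,517.98 × (1 + 0.0316)^3.7
FV = $13,517.98 × 1.1219976
FV = $15,167.14

FV = PV × (1 + r)^t = $15,167.14


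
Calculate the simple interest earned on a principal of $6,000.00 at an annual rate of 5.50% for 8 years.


Simple interest formula: I = P × r × t
I = $6,000.00 × 0.055 × 8
I = $2,640.00

I = P × r × t = $2,640.00


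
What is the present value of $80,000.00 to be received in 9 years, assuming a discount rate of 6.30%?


Present value formula: PV = FV / (1 + r)^t
PV = $80,000.00 / (1 + 0.063)^9
PV = $80,000.00 / 1.733003
PV = $46,162.64

PV = FV / (1 + r)^t = $46,162.64


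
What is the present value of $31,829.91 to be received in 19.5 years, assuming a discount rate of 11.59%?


Present value formula: PV = FV / (1 + r)^t
PV = $31,829.91 / (1 + 0.1159)^19.5
PV = $31,829.91 / 8.485802
PV = $3,750.96

PV = FV / (1 + r)^t = $3,750.96


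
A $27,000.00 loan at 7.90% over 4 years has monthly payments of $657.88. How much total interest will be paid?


Total paid over the life of the loan = PMT × n.
Total paid = $657.88 × 48 = $31,578.24
Total interest = total paid − principal = $31,578.24 − $27,000.00 = $4,578.24

Total interest = (PMT × n) - PV = $4,578.24


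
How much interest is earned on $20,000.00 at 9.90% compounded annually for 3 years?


Compound interest earned = final amount − principal.
A = P(1 + r/n)^(nt) = $20,000.00 × (1 + 0.099/1)^(1 × 3) = $26,547.47
Interest = A − P = $26,547.47 − $20,000.00 = $6,547.47

Interest = A - P = $6,547.47


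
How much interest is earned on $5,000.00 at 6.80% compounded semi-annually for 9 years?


Compound interest earned = final amount − principal.
A = P(1 + r/n)^(nt) = $5,000.00 × (1 + 0.068/2)^(2 × 9) = $9,127.24
Interest = A − P = $9,127.24 − $5,000.00 = $4,127.24

Interest = A - P = $4,127.24


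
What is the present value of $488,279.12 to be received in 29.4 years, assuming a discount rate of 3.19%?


Present value formula: PV = FV / (1 + r)^t
PV = $488,279.12 / (1 + 0.0319)^29.4
PV = $488,279.12 / 2.5173628
PV = $193,964.54

PV = FV / (1 + r)^t = $193,964.54


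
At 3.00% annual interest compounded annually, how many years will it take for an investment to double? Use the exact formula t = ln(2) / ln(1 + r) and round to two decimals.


Doubling condition: (1 + r)^t = 2
Take ln of both sides: t × ln(1 + r) = ln(2)
t = ln(2) / ln(1 + r)
t = 0.693147 / 0.029559
t = 23.45

t = ln(2) / ln(1 + r) = 23.45 years


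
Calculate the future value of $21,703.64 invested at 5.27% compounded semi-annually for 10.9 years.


Compound interest formula: A = P(1 + r/n)^(nt)
A = $21,703.64 × (1 + 0.0527/2)^(2 × 10.9)
Growth factor: (1 + 0.0527/2)^21.8 = 1.76295655
A = $21,703.64 × 1.76295655
A = $38,262.57

A = P(1 + r/n)^(nt) = $38,262.57


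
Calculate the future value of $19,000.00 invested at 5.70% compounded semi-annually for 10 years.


Compound interest formula: A = P(1 + r/n)^(nt)
A = $19,000.00 × (1 + 0.057/2)^(2 × 10)
Growth factor: (1 + 0.057/2)^20 = 1.7542275
A = $19,000.00 × 1.7542275
A = $33,330.32

A = P(1 + r/n)^(nt) = $33,330.32


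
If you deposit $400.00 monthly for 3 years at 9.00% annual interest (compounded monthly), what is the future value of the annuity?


Future value of an ordinary annuity: FV = PMT × ((1 + r)^n − 1) / r
Monthly rate r = 0.09/12 = 0.0075, n = 36
FV = $400.00 × ((1 + 0.09/12)^36 − 1) / (0.09/12)
FV = $400.00 × 41.152716
FV = $16,461.09

FV = PMT × ((1+r)^n - 1)/r = $16,461.09


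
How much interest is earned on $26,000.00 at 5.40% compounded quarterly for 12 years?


Compound interest earned = final amount − principal.
A = P(1 + r/n)^(nt) = $26,000.00 × (1 + 0.054/4)^(4 × 12) = $49,489.55
Interest = A − P = $49,489.55 − $26,000.00 = $23,489.55

Interest = A - P = $23,489.55


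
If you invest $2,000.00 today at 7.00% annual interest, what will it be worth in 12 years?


Future value formula: FV = PV × (1 + r)^t
FV = $2,000.00 × (1 + 0.07)^12
FV = $2,000.00 × 2.252192
FV = $4,504.38

FV = PV × (1 + r)^t = $4,504.38


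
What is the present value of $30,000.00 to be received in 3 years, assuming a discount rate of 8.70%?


Present value formula: PV = FV / (1 + r)^t
PV = $30,000.00 / (1 + 0.087)^3
PV = $30,000.00 / 1.2843655
PV = $23,357.84

PV = FV / (1 + r)^t = $23,357.84


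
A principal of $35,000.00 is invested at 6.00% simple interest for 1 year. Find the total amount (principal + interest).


Total amount formula: A = P(1 + rt) = P + P·r·t
Interest: I = P × r × t = $35,000.00 × 0.06 × 1 = $2,100.00
A = P + I = $35,000.00 + $2,100.00 = $37,100.00

A = P + I = P(1 + rt) = $37,100.00


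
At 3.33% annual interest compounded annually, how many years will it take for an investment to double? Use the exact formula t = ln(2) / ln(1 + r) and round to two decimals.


Doubling condition: (1 + r)^t = 2
Take ln of both sides: t × ln(1 + r) = ln(2)
t = ln(2) / ln(1 + r)
t = 0.693147 / 0.032758
t = 21.16

t = ln(2) / ln(1 + r) = 21.16 years


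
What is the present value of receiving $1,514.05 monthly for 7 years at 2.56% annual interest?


Present value of an ordinary annuity: PV = PMT × (1 − (1 + r)^(−n)) / r
Monthly rate r = 0.0256/12 ≈ 0.00213333, n = 84
PV = $1,514.05 × (1 − (1 + 0.0256/12)^(−84)) / (0.0256/12)
PV = $1,514.05 × 76.828936
PV = $116,322.85

PV = PMT × (1-(1+r)^(-n))/r = $116,322.85


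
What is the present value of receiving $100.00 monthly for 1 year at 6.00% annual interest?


Present value of an ordinary annuity: PV = PMT × (1 − (1 + r)^(−n)) / r
Monthly rate r = 0.06/12 = 0.005, n = 12
PV = $100.00 × (1 − (1 + 0.06/12)^(−12)) / (0.06/12)
PV = $100.00 × 11.618932
PV = $1,161.89

PV = PMT × (1-(1+r)^(-n))/r = $1,161.89


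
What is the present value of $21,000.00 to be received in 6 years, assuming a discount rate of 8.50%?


Present value formula: PV = FV / (1 + r)^t
PV = $21,000.00 / (1 + 0.085)^6
PV = $21,000.00 / 1.6314675
PV = $12,871.85

PV = FV / (1 + r)^t = $12,871.85


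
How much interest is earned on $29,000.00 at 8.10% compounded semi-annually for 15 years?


Compound interest earned = final amount − principal.
A = P(1 + r/n)^(nt) = $29,000.00 × (1 + 0.081/2)^(2 × 15) = $95,424.64
Interest = A − P = $95,424.64 − $29,000.00 = $66,424.64

Interest = A - P = $66,424.64


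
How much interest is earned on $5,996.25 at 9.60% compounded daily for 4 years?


Compound interest earned = final amount − principal.
A = P(1 + r/n)^(nt) = $5,996.25 × (1 + 0.096/365)^(365 × 4) = $8,802.92
Interest = A − P = $8,802.92 − $5,996.25 = $2,806.67

Interest = A - P = $2,806.67


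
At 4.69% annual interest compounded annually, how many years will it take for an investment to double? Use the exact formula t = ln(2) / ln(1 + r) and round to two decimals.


Doubling condition: (1 + r)^t = 2
Take ln of both sides: t × ln(1 + r) = ln(2)
t = ln(2) / ln(1 + r)
t = 0.693147 / 0.045833
t = 15.12

t = ln(2) / ln(1 + r) = 15.12 years


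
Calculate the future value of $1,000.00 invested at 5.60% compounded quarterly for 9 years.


Compound interest formula: A = P(1 + r/n)^(nt)
A = $1,000.00 × (1 + 0.056/4)^(4 × 9)
Growth factor: (1 + 0.056/4)^36 = 1.649553
A = $1,000.00 × 1.649553
A = $1,649.55

A = P(1 + r/n)^(nt) = $1,649.55


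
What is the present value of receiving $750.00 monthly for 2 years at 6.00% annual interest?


Present value of an ordinary annuity: PV = PMT × (1 − (1 + r)^(−n)) / r
Monthly rate r = 0.06/12 = 0.005, n = 24
PV = $750.00 × (1 − (1 + 0.06/12)^(−24)) / (0.06/12)
PV = $750.00 × 22.562866
PV = $16,922.15

PV = PMT × (1-(1+r)^(-n))/r = $16,922.15


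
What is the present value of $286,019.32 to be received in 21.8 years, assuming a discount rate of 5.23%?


Present value formula: PV = FV / (1 + r)^t
PV = $286,019.32 / (1 + 0.0523)^21.8
PV = $286,019.32 / 3.0383838
PV = $94,135.35

PV = FV / (1 + r)^t = $94,135.35


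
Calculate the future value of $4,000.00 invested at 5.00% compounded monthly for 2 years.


Compound interest formula: A = P(1 + r/n)^(nt)
A = $4,000.00 × (1 + 0.05/12)^(12 × 2)
Growth factor: (1 + 0.05/12)^24 = 1.1049413
A = $4,000.00 × 1.1049413
A = $4,419.77

A = P(1 + r/n)^(nt) = $4,419.77


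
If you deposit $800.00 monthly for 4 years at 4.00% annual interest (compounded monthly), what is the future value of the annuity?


Future value of an ordinary annuity: FV = PMT × ((1 + r)^n − 1) / r
Monthly rate r = 0.04/12 ≈ 0.00333333, n = 48
FV = $800.00 × ((1 + 0.04/12)^48 − 1) / (0.04/12)
FV = $800.00 × 51.959601
FV = $41,567.68

FV = PMT × ((1+r)^n - 1)/r = $41,567.68


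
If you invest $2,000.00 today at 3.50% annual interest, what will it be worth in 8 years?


Future value formula: FV = PV × (1 + r)^t
FV = $2,000.00 × (1 + 0.035)^8
FV = $2,000.00 × 1.316809
FV = $2,633.62

FV = PV × (1 + r)^t = $2,633.62


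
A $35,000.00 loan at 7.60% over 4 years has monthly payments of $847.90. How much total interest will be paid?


Total paid over the life of the loan = PMT × n.
Total paid = $847.90 × 48 = $40,699.20
Total interest = total paid − principal = $40,699.20 − $35,000.00 = $5,699.20

Total interest = (PMT × n) - PV = $5,699.20


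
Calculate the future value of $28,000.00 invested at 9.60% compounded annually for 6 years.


Compound interest formula: A = P(1 + r/n)^(nt)
A = $28,000.00 × (1 + 0.096/1)^(1 × 6)
Growth factor: (1 + 0.096/1)^6 = 1.7332584
A = $28,000.00 × 1.7332584
A = $48,531.24

A = P(1 + r/n)^(nt) = $48,531.24


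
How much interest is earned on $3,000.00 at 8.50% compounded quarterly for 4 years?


Compound interest earned = final amount − principal.
A = P(1 + r/n)^(nt) = $3,000.00 × (1 + 0.085/4)^(4 × 4) = $4,199.86
Interest = A − P = $4,199.86 − $3,000.00 = $1,199.86

Interest = A - P = $1,199.86


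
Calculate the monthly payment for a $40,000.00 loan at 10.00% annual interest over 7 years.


Loan payment formula: PMT = PV × r / (1 − (1 + r)^(−n))
Monthly rate r = 0.1/12 ≈ 0.00833333, n = 84 months
Denominator: 1 − (1 + 0.1/12)^(−84) = 0.501972
PMT = $40,000.00 × (0.1/12) / 0.501972
PMT = $664.05 per month

PMT = PV × r / (1-(1+r)^(-n)) = $664.05/month


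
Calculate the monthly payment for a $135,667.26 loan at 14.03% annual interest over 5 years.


Loan payment formula: PMT = PV × r / (1 − (1 + r)^(−n))
Monthly rate r = 0.1403/12 ≈ 0.01169167, n = 60 months
Denominator: 1 − (1 + 0.1403/12)^(−60) = 0.502137
PMT = $135,667.26 × (0.1403/12) / 0.502137
PMT = $3,158.85 per month

PMT = PV × r / (1-(1+r)^(-n)) = $3,158.85/month


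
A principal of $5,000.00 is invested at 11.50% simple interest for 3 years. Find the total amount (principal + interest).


Total amount formula: A = P(1 + rt) = P + P·r·t
Interest: I = P × r × t = $5,000.00 × 0.115 × 3 = $1,725.00
A = P + I = $5,000.00 + $1,725.00 = $6,725.00

A = P + I = P(1 + rt) = $6,725.00


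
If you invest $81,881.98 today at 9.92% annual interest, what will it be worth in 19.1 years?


Future value formula: FV = PV × (1 + r)^t
FV = $81,881.98 × (1 + 0.0992)^19.1
FV = $81,881.98 × 6.0892716
FV = $498,601.62

FV = PV × (1 + r)^t = $498,601.62


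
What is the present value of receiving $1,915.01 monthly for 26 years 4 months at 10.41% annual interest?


Present value of an ordinary annuity: PV = PMT × (1 − (1 + r)^(−n)) / r
Monthly rate r = 0.1041/12 = 0.008675, n = 316
PV = $1,915.01 × (1 − (1 + 0.1041/12)^(−316)) / (0.1041/12)
PV = $1,915.01 × 107.751776
PV = $206,345.73

PV = PMT × (1-(1+r)^(-n))/r = $206,345.73


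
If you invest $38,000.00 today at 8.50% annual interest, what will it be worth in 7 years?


Future value formula: FV = PV × (1 + r)^t
FV = $38,000.00 × (1 + 0.085)^7
FV = $38,000.00 × 1.77014225
FV = $67,265.41

FV = PV × (1 + r)^t = $67,265.41


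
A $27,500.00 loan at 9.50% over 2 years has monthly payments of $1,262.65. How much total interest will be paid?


Total paid over the life of the loan = PMT × n.
Total paid = $1,262.65 × 24 = $30,303.60
Total interest = total paid − principal = $30,303.60 − $27,500.00 = $2,803.60

Total interest = (PMT × n) - PV = $2,803.60


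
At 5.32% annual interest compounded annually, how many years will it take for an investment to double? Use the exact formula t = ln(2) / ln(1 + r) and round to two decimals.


Doubling condition: (1 + r)^t = 2
Take ln of both sides: t × ln(1 + r) = ln(2)
t = ln(2) / ln(1 + r)
t = 0.693147 / 0.051833
t = 13.37

t = ln(2) / ln(1 + r) = 13.37 years


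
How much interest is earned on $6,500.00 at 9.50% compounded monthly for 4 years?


Compound interest earned = final amount − principal.
A = P(1 + r/n)^(nt) = $6,500.00 × (1 + 0.095/12)^(12 × 4) = $9,490.64
Interest = A − P = $9,490.64 − $6,500.00 = $2,990.64

Interest = A - P = $2,990.64


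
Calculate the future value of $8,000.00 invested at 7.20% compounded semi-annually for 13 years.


Compound interest formula: A = P(1 + r/n)^(nt)
A = $8,000.00 × (1 + 0.072/2)^(2 × 13)
Growth factor: (1 + 0.072/2)^26 = 2.508151
A = $8,000.00 × 2.508151
A = $20,065.21

A = P(1 + r/n)^(nt) = $20,065.21


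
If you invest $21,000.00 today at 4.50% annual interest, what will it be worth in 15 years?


Future value formula: FV = PV × (1 + r)^t
FV = $21,000.00 × (1 + 0.045)^15
FV = $21,000.00 × 1.9352824
FV = $40,640.93

FV = PV × (1 + r)^t = $40,640.93


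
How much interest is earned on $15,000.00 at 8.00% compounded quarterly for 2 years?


Compound interest earned = final amount − principal.
A = P(1 + r/n)^(nt) = $15,000.00 × (1 + 0.08/4)^(4 × 2) = $17,574.89
Interest = A − P = $17,574.89 − $15,000.00 = $2,574.89

Interest = A - P = $2,574.89


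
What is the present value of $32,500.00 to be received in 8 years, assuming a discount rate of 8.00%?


Present value formula: PV = FV / (1 + r)^t
PV = $32,500.00 / (1 + 0.08)^8
PV = $32,500.00 / 1.850930
PV = $17,558.74

PV = FV / (1 + r)^t = $17,558.74


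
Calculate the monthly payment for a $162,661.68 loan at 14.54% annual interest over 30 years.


Loan payment formula: PMT = PV × r / (1 − (1 + r)^(−n))
Monthly rate r = 0.1454/12 ≈ 0.01211667, n = 360 months
Denominator: 1 − (1 + 0.1454/12)^(−360) = 0.986908
PMT = $162,661.68 × (0.1454/12) / 0.986908
PMT = $1,997.06 per month

PMT = PV × r / (1-(1+r)^(-n)) = $1,997.06/month


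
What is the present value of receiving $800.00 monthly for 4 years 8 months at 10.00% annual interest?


Present value of an ordinary annuity: PV = PMT × (1 − (1 + r)^(−n)) / r
Monthly rate r = 0.1/12 ≈ 0.00833333, n = 56
PV = $800.00 × (1 − (1 + 0.1/12)^(−56)) / (0.1/12)
PV = $800.00 × 44.603656
PV = $35,682.92

PV = PMT × (1-(1+r)^(-n))/r = $35,682.92


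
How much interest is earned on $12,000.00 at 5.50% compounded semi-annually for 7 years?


Compound interest earned = final amount − principal.
A = P(1 + r/n)^(nt) = $12,000.00 × (1 + 0.055/2)^(2 × 7) = $17,543.93
Interest = A − P = $17,543.93 − $12,000.00 = $5,543.93

Interest = A - P = $5,543.93


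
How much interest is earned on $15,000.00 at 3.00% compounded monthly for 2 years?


Compound interest earned = final amount − principal.
A = P(1 + r/n)^(nt) = $15,000.00 × (1 + 0.03/12)^(12 × 2) = $15,926.36
Interest = A − P = $15,926.36 − $15,000.00 = $926.36

Interest = A - P = $926.36


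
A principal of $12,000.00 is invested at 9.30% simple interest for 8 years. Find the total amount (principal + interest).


Total amount formula: A = P(1 + rt) = P + P·r·t
Interest: I = P × r × t = $12,000.00 × 0.093 × 8 = $8,928.00
A = P + I = $12,000.00 + $8,928.00 = $20,928.00

A = P + I = P(1 + rt) = $20,928.00


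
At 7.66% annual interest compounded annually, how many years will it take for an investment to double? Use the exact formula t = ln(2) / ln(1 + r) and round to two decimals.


Doubling condition: (1 + r)^t = 2
Take ln of both sides: t × ln(1 + r) = ln(2)
t = ln(2) / ln(1 + r)
t = 0.693147 / 0.073808
t = 9.39

t = ln(2) / ln(1 + r) = 9.39 years


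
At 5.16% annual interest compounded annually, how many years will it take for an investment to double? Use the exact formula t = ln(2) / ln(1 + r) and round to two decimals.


Doubling condition: (1 + r)^t = 2
Take ln of both sides: t × ln(1 + r) = ln(2)
t = ln(2) / ln(1 + r)
t = 0.693147 / 0.050313
t = 13.78

t = ln(2) / ln(1 + r) = 13.78 years


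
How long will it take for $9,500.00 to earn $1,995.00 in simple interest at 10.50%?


Rearrange the simple interest formula for t:
I = P × r × t  ⇒  t = I / (P × r)
t = $1,995.00 / ($9,500.00 × 0.105)
t = 2

t = I/(P×r) = 2 years


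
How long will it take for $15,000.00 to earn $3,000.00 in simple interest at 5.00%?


Rearrange the simple interest formula for t:
I = P × r × t  ⇒  t = I / (P × r)
t = $3,000.00 / ($15,000.00 × 0.05)
t = 4

t = I/(P×r) = 4 years


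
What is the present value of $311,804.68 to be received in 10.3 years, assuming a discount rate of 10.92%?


Present value formula: PV = FV / (1 + r)^t
PV = $311,804.68 / (1 + 0.1092)^10.3
PV = $311,804.68 / 2.908048
PV = $107,221.30

PV = FV / (1 + r)^t = $107,221.30


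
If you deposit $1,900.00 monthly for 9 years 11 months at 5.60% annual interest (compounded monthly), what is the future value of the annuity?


Future value of an ordinary annuity: FV = PMT × ((1 + r)^n − 1) / r
Monthly rate r = 0.056/12 ≈ 0.00466667, n = 119
FV = $1,900.00 × ((1 + 0.056/12)^119 − 1) / (0.056/12)
FV = $1,900.00 × 158.629770
FV = $301,396.56

FV = PMT × ((1+r)^n - 1)/r = $301,396.56


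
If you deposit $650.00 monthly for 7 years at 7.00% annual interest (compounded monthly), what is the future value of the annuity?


Future value of an ordinary annuity: FV = PMT × ((1 + r)^n − 1) / r
Monthly rate r = 0.07/12 ≈ 0.00583333, n = 84
FV = $650.00 × ((1 + 0.07/12)^84 − 1) / (0.07/12)
FV = $650.00 × 107.998981
FV = $70,199.34

FV = PMT × ((1+r)^n - 1)/r = $70,199.34


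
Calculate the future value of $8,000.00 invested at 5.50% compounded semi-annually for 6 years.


Compound interest formula: A = P(1 + r/n)^(nt)
A = $8,000.00 × (1 + 0.055/2)^(2 × 6)
Growth factor: (1 + 0.055/2)^12 = 1.384784
A = $8,000.00 × 1.384784
A = $11,078.27

A = P(1 + r/n)^(nt) = $11,078.27


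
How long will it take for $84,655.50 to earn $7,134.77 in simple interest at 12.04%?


Rearrange the simple interest formula for t:
I = P × r × t  ⇒  t = I / (P × r)
t = $7,134.77 / ($84,655.50 × 0.1204)
t = 0.7

t = I/(P×r) = 0.7 years


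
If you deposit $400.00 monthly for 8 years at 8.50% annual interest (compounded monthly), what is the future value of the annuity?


Future value of an ordinary annuity: FV = PMT × ((1 + r)^n − 1) / r
Monthly rate r = 0.085/12 ≈ 0.00708333, n = 96
FV = $400.00 × ((1 + 0.085/12)^96 − 1) / (0.085/12)
FV = $400.00 × 136.821455
FV = $54,728.58

FV = PMT × ((1+r)^n - 1)/r = $54,728.58


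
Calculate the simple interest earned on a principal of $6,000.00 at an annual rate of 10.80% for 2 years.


Simple interest formula: I = P × r × t
I = $6,000.00 × 0.108 × 2
I = $1,296.00

I = P × r × t = $1,296.00


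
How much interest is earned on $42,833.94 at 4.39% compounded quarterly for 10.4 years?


Compound interest earned = final amount − principal.
A = P(1 + r/n)^(nt) = $42,833.94 × (1 + 0.0439/4)^(4 × 10.4) = $67,451.15
Interest = A − P = $67,451.15 − $42,833.94 = $24,617.21

Interest = A - P = $24,617.21


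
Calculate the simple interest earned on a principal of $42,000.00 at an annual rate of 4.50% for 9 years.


Simple interest formula: I = P × r × t
I = $42,000.00 × 0.045 × 9
I = $17,010.00

I = P × r × t = $17,010.00


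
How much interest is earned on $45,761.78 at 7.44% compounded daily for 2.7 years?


Compound interest earned = final amount − principal.
A = P(1 + r/n)^(nt) = $45,761.78 × (1 + 0.0744/365)^(365 × 2.7) = $55,941.63
Interest = A − P = $55,941.63 − $45,761.78 = $10,179.85

Interest = A - P = $10,179.85


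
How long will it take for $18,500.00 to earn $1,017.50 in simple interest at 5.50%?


Rearrange the simple interest formula for t:
I = P × r × t  ⇒  t = I / (P × r)
t = $1,017.50 / ($18,500.00 × 0.055)
t = 1

t = I/(P×r) = 1 year


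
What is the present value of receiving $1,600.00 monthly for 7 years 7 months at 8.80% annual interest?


Present value of an ordinary annuity: PV = PMT × (1 − (1 + r)^(−n)) / r
Monthly rate r = 0.088/12 ≈ 0.00733333, n = 91
PV = $1,600.00 × (1 − (1 + 0.088/12)^(−91)) / (0.088/12)
PV = $1,600.00 × 66.228299
PV = $105,965.28

PV = PMT × (1-(1+r)^(-n))/r = $105,965.28


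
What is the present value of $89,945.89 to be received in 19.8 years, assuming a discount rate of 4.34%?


Present value formula: PV = FV / (1 + r)^t
PV = $89,945.89 / (1 + 0.0434)^19.8
PV = $89,945.89 / 2.3191374
PV = $38,784.20

PV = FV / (1 + r)^t = $38,784.20


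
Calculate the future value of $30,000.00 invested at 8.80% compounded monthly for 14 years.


Compound interest formula: A = P(1 + r/n)^(nt)
A = $30,000.00 × (1 + 0.088/12)^(12 × 14)
Growth factor: (1 + 0.088/12)^168 = 3.412703
A = $30,000.00 × 3.412703
A = $102,381.09

A = P(1 + r/n)^(nt) = $102,381.09


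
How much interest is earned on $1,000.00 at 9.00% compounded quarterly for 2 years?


Compound interest earned = final amount − principal.
A = P(1 + r/n)^(nt) = $1,000.00 × (1 + 0.09/4)^(4 × 2) = $1,194.83
Interest = A − P = $1,194.83 − $1,000.00 = $194.83

Interest = A - P = $194.83


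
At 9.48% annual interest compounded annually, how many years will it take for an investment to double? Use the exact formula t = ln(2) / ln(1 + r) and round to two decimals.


Doubling condition: (1 + r)^t = 2
Take ln of both sides: t × ln(1 + r) = ln(2)
t = ln(2) / ln(1 + r)
t = 0.693147 / 0.090572
t = 7.65

t = ln(2) / ln(1 + r) = 7.65 years


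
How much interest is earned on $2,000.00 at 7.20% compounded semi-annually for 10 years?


Compound interest earned = final amount − principal.
A = P(1 + r/n)^(nt) = $2,000.00 × (1 + 0.072/2)^(2 × 10) = $4,057.19
Interest = A − P = $4,057.19 − $2,000.00 = $2,057.19

Interest = A - P = $2,057.19


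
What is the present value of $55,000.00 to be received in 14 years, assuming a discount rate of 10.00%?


Present value formula: PV = FV / (1 + r)^t
PV = $55,000.00 / (1 + 0.1)^14
PV = $55,000.00 / 3.797498
PV = $14,483.22

PV = FV / (1 + r)^t = $14,483.22


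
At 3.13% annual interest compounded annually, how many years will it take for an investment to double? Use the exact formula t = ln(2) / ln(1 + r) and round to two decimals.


Doubling condition: (1 + r)^t = 2
Take ln of both sides: t × ln(1 + r) = ln(2)
t = ln(2) / ln(1 + r)
t = 0.693147 / 0.030820
t = 22.49

t = ln(2) / ln(1 + r) = 22.49 years


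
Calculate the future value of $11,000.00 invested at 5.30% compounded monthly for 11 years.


Compound interest formula: A = P(1 + r/n)^(nt)
A = $11,000.00 × (1 + 0.053/12)^(12 × 11)
Growth factor: (1 + 0.053/12)^132 = 1.789106
A = $11,000.00 × 1.789106
A = $19,680.17

A = P(1 + r/n)^(nt) = $19,680.17


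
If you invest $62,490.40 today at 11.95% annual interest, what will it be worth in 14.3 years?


Future value formula: FV = PV × (1 + r)^t
FV = $62,490.40 × (1 + 0.1195)^14.3
FV = $62,490.40 × 5.0239418
FV = $313,948.13

FV = PV × (1 + r)^t = $313,948.13


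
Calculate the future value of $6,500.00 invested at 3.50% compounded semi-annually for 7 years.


Compound interest formula: A = P(1 + r/n)^(nt)
A = $6,500.00 × (1 + 0.035/2)^(2 × 7)
Growth factor: (1 + 0.035/2)^14 = 1.274917
A = $6,500.00 × 1.274917
A = $8,286.96

A = P(1 + r/n)^(nt) = $8,286.96


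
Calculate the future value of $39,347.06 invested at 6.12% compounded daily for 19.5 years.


Compound interest formula: A = P(1 + r/n)^(nt)
A = $39,347.06 × (1 + 0.0612/365)^(365 × 19.5)
Growth factor: (1 + 0.0612/365)^7117.5 = 3.2979464
A = $39,347.06 × 3.2979464
A = $129,764.49

A = P(1 + r/n)^(nt) = $129,764.49


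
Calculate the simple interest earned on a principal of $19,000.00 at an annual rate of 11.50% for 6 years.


Simple interest formula: I = P × r × t
I = $19,000.00 × 0.115 × 6
I = $13,110.00

I = P × r × t = $13,110.00


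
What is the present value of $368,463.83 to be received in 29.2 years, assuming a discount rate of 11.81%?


Present value formula: PV = FV / (1 + r)^t
PV = $368,463.83 / (1 + 0.1181)^29.2
PV = $368,463.83 / 26.039636
PV = $14,150.11

PV = FV / (1 + r)^t = $14,150.11


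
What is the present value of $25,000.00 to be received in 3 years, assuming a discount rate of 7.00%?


Present value formula: PV = FV / (1 + r)^t
PV = $25,000.00 / (1 + 0.07)^3
PV = $25,000.00 / 1.225043
PV = $20,407.45

PV = FV / (1 + r)^t = $20,407.45


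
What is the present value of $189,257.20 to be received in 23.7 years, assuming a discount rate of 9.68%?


Present value formula: PV = FV / (1 + r)^t
PV = $189,257.20 / (1 + 0.0968)^23.7
PV = $189,257.20 / 8.933474
PV = $21,185.17

PV = FV / (1 + r)^t = $21,185.17


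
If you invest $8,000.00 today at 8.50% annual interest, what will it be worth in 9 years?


Future value formula: FV = PV × (1 + r)^t
FV = $8,000.00 × (1 + 0.085)^9
FV = $8,000.00 × 2.083856
FV = $16,670.85

FV = PV × (1 + r)^t = $16,670.85


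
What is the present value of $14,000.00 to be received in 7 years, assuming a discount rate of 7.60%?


Present value formula: PV = FV / (1 + r)^t
PV = $14,000.00 / (1 + 0.076)^7
PV = $14,000.00 / 1.6698824
PV = $8,383.82

PV = FV / (1 + r)^t = $8,383.82


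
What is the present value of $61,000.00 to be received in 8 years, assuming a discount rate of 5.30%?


Present value formula: PV = FV / (1 + r)^t
PV = $61,000.00 / (1 + 0.053)^8
PV = $61,000.00 / 1.5115655
PV = $40,355.51

PV = FV / (1 + r)^t = $40,355.51


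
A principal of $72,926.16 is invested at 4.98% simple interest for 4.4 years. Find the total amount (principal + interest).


Total amount formula: A = P(1 + rt) = P + P·r·t
Interest: I = P × r × t = $72,926.16 × 0.0498 × 4.4 = $15,979.58
A = P + I = $72,926.16 + $15,979.58 = $88,905.74

A = P + I = P(1 + rt) = $88,905.74


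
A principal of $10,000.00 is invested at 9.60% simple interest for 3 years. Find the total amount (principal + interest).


Total amount formula: A = P(1 + rt) = P + P·r·t
Interest: I = P × r × t = $10,000.00 × 0.096 × 3 = $2,880.00
A = P + I = $10,000.00 + $2,880.00 = $12,880.00

A = P + I = P(1 + rt) = $12,880.00


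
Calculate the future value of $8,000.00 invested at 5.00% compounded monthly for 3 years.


Compound interest formula: A = P(1 + r/n)^(nt)
A = $8,000.00 × (1 + 0.05/12)^(12 × 3)
Growth factor: (1 + 0.05/12)^36 = 1.161472
A = $8,000.00 × 1.161472
A = $9,291.78

A = P(1 + r/n)^(nt) = $9,291.78


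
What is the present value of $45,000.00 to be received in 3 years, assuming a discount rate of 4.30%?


Present value formula: PV = FV / (1 + r)^t
PV = $45,000.00 / (1 + 0.043)^3
PV = $45,000.00 / 1.1346265
PV = $39,660.63

PV = FV / (1 + r)^t = $39,660.63


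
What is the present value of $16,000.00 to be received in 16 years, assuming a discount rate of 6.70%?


Present value formula: PV = FV / (1 + r)^t
PV = $16,000.00 / (1 + 0.067)^16
PV = $16,000.00 / 2.822479
PV = $5,668.78

PV = FV / (1 + r)^t = $5,668.78


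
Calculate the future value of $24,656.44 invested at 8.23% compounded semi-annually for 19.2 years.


Compound interest formula: A = P(1 + r/n)^(nt)
A = $24,656.44 × (1 + 0.0823/2)^(2 × 19.2)
Growth factor: (1 + 0.0823/2)^38.4 = 4.7044716
A = $24,656.44 × 4.7044716
A = $115,995.52

A = P(1 + r/n)^(nt) = $115,995.52


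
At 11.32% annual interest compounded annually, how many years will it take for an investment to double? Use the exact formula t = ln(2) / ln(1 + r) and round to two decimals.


Doubling condition: (1 + r)^t = 2
Take ln of both sides: t × ln(1 + r) = ln(2)
t = ln(2) / ln(1 + r)
t = 0.693147 / 0.107239
t = 6.46

t = ln(2) / ln(1 + r) = 6.46 years


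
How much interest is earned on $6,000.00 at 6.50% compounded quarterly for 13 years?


Compound interest earned = final amount − principal.
A = P(1 + r/n)^(nt) = $6,000.00 × (1 + 0.065/4)^(4 × 13) = $13,873.32
Interest = A − P = $13,873.32 − $6,000.00 = $7,873.32

Interest = A - P = $7,873.32


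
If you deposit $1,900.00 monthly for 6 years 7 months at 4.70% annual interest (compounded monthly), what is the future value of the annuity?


Future value of an ordinary annuity: FV = PMT × ((1 + r)^n − 1) / r
Monthly rate r = 0.047/12 ≈ 0.00391667, n = 79
FV = $1,900.00 × ((1 + 0.047/12)^79 − 1) / (0.047/12)
FV = $1,900.00 × 92.376189
FV = $175,514.76

FV = PMT × ((1+r)^n - 1)/r = $175,514.76


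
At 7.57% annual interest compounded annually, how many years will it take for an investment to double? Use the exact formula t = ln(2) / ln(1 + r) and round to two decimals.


Doubling condition: (1 + r)^t = 2
Take ln of both sides: t × ln(1 + r) = ln(2)
t = ln(2) / ln(1 + r)
t = 0.693147 / 0.072972
t = 9.50

t = ln(2) / ln(1 + r) = 9.50 years


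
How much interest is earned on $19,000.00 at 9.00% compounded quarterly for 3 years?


Compound interest earned = final amount − principal.
A = P(1 + r/n)^(nt) = $19,000.00 × (1 + 0.09/4)^(4 × 3) = $24,814.95
Interest = A − P = $24,814.95 − $19,000.00 = $5,814.95

Interest = A - P = $5,814.95
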